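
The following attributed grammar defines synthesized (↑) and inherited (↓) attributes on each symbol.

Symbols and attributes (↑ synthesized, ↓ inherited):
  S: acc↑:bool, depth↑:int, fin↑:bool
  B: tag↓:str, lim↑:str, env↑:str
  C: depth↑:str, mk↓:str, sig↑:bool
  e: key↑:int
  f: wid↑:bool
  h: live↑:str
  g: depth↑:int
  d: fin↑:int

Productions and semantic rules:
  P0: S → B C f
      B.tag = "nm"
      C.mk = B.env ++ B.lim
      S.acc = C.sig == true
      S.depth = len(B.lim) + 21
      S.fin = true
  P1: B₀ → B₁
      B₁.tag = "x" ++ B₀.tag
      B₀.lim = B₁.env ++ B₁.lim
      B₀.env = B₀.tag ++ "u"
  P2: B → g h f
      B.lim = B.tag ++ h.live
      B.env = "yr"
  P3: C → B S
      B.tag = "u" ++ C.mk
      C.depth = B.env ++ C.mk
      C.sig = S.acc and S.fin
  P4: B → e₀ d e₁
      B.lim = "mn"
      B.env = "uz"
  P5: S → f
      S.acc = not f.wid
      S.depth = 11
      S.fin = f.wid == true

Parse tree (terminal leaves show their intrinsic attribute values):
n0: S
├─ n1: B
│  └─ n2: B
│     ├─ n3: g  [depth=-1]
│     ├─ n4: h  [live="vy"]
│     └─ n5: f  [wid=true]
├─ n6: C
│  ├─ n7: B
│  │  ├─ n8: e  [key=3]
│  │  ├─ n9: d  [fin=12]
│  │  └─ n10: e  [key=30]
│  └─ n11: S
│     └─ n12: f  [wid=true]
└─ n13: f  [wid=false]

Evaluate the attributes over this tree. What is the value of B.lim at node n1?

"yrxnmvy"

1. n1.tag = "nm"  ["nm"]
2. n2.tag = "xnm"  ["x" ++ B₀.tag]
3. n3.depth = -1  [terminal]
4. n4.live = "vy"  [terminal]
5. n5.wid = true  [terminal]
6. n2.lim = "xnmvy"  [B.tag ++ h.live]
7. n2.env = "yr"  ["yr"]
8. n1.lim = "yrxnmvy"  [B₁.env ++ B₁.lim]
9. n1.env = "nmu"  [B₀.tag ++ "u"]
10. n6.mk = "nmuyrxnmvy"  [B.env ++ B.lim]
11. n7.tag = "unmuyrxnmvy"  ["u" ++ C.mk]
12. n8.key = 3  [terminal]
13. n9.fin = 12  [terminal]
14. n10.key = 30  [terminal]
15. n7.lim = "mn"  ["mn"]
16. n7.env = "uz"  ["uz"]
17. n12.wid = true  [terminal]
18. n11.acc = false  [not f.wid]
19. n11.depth = 11  [11]
20. n11.fin = true  [f.wid == true]
21. n6.depth = "uznmuyrxnmvy"  [B.env ++ C.mk]
22. n6.sig = false  [S.acc and S.fin]
23. n13.wid = false  [terminal]
24. n0.acc = false  [C.sig == true]
25. n0.depth = 28  [len(B.lim) + 21]
26. n0.fin = true  [true]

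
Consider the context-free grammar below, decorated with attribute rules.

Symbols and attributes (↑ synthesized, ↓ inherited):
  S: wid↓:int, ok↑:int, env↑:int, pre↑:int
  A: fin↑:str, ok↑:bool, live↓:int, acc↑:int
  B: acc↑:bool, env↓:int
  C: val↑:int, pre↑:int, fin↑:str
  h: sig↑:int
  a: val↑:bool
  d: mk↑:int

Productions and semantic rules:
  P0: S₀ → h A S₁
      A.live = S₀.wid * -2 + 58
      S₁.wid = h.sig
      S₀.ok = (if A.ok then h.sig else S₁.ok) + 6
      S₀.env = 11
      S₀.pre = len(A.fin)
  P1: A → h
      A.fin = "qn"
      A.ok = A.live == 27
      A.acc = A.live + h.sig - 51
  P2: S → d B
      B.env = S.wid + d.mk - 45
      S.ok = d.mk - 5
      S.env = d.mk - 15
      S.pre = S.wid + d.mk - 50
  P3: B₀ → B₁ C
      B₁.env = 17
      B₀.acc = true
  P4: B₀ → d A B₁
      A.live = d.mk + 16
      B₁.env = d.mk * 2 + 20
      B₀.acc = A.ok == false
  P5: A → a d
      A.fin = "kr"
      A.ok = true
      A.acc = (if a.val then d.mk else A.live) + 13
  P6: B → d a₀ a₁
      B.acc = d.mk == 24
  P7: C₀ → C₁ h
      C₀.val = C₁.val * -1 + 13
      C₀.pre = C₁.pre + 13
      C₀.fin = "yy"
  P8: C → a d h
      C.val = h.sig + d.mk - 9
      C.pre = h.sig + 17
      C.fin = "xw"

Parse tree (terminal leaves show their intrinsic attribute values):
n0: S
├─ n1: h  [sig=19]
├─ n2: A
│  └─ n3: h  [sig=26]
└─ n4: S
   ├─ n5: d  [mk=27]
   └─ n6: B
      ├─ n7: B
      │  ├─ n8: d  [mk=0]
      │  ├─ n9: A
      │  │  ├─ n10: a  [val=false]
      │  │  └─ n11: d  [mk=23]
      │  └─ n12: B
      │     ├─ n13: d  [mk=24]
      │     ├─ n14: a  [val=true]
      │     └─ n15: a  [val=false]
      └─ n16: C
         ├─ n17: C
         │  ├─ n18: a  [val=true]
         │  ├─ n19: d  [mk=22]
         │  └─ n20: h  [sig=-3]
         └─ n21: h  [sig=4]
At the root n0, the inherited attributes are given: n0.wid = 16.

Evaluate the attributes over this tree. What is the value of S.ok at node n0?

28

1. n0.wid = 16  [given at root]
2. n1.sig = 19  [terminal]
3. n2.live = 26  [S₀.wid * -2 + 58]
4. n3.sig = 26  [terminal]
5. n2.fin = "qn"  ["qn"]
6. n2.ok = false  [A.live == 27]
7. n2.acc = 1  [A.live + h.sig - 51]
8. n4.wid = 19  [h.sig]
9. n5.mk = 27  [terminal]
10. n6.env = 1  [S.wid + d.mk - 45]
11. n7.env = 17  [17]
12. n8.mk = 0  [terminal]
13. n9.live = 16  [d.mk + 16]
14. n10.val = false  [terminal]
15. n11.mk = 23  [terminal]
16. n9.fin = "kr"  ["kr"]
17. n9.ok = true  [true]
18. n9.acc = 29  [(if a.val then d.mk else A.live) + 13]
19. n12.env = 20  [d.mk * 2 + 20]
20. n13.mk = 24  [terminal]
21. n14.val = true  [terminal]
22. n15.val = false  [terminal]
23. n12.acc = true  [d.mk == 24]
24. n7.acc = false  [A.ok == false]
25. n18.val = true  [terminal]
26. n19.mk = 22  [terminal]
27. n20.sig = -3  [terminal]
28. n17.val = 10  [h.sig + d.mk - 9]
29. n17.pre = 14  [h.sig + 17]
30. n17.fin = "xw"  ["xw"]
31. n21.sig = 4  [terminal]
32. n16.val = 3  [C₁.val * -1 + 13]
33. n16.pre = 27  [C₁.pre + 13]
34. n16.fin = "yy"  ["yy"]
35. n6.acc = true  [true]
36. n4.ok = 22  [d.mk - 5]
37. n4.env = 12  [d.mk - 15]
38. n4.pre = -4  [S.wid + d.mk - 50]
39. n0.ok = 28  [(if A.ok then h.sig else S₁.ok) + 6]
40. n0.env = 11  [11]
41. n0.pre = 2  [len(A.fin)]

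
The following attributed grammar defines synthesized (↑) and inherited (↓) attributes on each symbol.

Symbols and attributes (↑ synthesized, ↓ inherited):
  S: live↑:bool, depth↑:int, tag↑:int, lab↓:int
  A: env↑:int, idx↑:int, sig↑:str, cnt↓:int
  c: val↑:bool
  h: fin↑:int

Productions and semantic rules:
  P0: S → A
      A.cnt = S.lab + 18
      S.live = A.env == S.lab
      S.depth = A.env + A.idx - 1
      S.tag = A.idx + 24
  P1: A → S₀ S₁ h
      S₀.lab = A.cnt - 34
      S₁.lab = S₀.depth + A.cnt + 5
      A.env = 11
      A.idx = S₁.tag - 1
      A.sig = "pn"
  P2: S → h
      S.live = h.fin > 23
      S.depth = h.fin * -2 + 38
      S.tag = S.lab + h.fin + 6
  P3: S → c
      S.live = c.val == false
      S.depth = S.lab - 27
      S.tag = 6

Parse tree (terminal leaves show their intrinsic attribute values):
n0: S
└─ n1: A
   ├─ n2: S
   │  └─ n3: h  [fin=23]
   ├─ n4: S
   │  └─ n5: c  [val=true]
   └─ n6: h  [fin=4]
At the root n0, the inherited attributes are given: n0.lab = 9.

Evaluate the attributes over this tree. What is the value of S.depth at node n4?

1. n0.lab = 9  [given at root]
2. n1.cnt = 27  [S.lab + 18]
3. n2.lab = -7  [A.cnt - 34]
4. n3.fin = 23  [terminal]
5. n2.live = false  [h.fin > 23]
6. n2.depth = -8  [h.fin * -2 + 38]
7. n2.tag = 22  [S.lab + h.fin + 6]
8. n4.lab = 24  [S₀.depth + A.cnt + 5]
9. n5.val = true  [terminal]
10. n4.live = false  [c.val == false]
11. n4.depth = -3  [S.lab - 27]
12. n4.tag = 6  [6]
13. n6.fin = 4  [terminal]
14. n1.env = 11  [11]
15. n1.idx = 5  [S₁.tag - 1]
16. n1.sig = "pn"  ["pn"]
17. n0.live = false  [A.env == S.lab]
18. n0.depth = 15  [A.env + A.idx - 1]
19. n0.tag = 29  [A.idx + 24]

-3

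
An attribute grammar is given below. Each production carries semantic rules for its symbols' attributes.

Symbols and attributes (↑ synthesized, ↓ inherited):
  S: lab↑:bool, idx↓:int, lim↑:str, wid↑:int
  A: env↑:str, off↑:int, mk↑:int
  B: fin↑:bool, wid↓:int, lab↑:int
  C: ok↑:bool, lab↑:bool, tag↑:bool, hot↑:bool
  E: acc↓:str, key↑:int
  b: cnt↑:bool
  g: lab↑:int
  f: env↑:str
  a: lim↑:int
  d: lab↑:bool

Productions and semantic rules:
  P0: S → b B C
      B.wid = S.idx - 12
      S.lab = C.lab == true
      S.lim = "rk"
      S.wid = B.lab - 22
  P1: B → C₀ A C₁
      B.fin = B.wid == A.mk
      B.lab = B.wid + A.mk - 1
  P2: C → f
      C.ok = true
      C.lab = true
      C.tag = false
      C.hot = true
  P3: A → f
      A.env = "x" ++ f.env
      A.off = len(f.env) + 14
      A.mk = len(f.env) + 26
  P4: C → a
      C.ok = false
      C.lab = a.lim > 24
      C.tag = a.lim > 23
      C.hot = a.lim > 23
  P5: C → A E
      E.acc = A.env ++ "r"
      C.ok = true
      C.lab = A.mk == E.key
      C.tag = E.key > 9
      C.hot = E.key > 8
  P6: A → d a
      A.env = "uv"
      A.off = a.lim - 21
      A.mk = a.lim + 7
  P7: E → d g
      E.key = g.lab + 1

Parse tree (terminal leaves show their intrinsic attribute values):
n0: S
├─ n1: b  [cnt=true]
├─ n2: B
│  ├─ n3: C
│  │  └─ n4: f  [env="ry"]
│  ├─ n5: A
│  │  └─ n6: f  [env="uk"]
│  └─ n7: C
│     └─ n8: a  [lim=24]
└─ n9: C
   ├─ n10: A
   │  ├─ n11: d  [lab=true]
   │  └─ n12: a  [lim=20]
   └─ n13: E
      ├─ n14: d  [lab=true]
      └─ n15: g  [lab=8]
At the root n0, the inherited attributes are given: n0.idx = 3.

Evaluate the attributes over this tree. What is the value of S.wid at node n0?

-4

1. n0.idx = 3  [given at root]
2. n1.cnt = true  [terminal]
3. n2.wid = -9  [S.idx - 12]
4. n4.env = "ry"  [terminal]
5. n3.ok = true  [true]
6. n3.lab = true  [true]
7. n3.tag = false  [false]
8. n3.hot = true  [true]
9. n6.env = "uk"  [terminal]
10. n5.env = "xuk"  ["x" ++ f.env]
11. n5.off = 16  [len(f.env) + 14]
12. n5.mk = 28  [len(f.env) + 26]
13. n8.lim = 24  [terminal]
14. n7.ok = false  [false]
15. n7.lab = false  [a.lim > 24]
16. n7.tag = true  [a.lim > 23]
17. n7.hot = true  [a.lim > 23]
18. n2.fin = false  [B.wid == A.mk]
19. n2.lab = 18  [B.wid + A.mk - 1]
20. n11.lab = true  [terminal]
21. n12.lim = 20  [terminal]
22. n10.env = "uv"  ["uv"]
23. n10.off = -1  [a.lim - 21]
24. n10.mk = 27  [a.lim + 7]
25. n13.acc = "uvr"  [A.env ++ "r"]
26. n14.lab = true  [terminal]
27. n15.lab = 8  [terminal]
28. n13.key = 9  [g.lab + 1]
29. n9.ok = true  [true]
30. n9.lab = false  [A.mk == E.key]
31. n9.tag = false  [E.key > 9]
32. n9.hot = true  [E.key > 8]
33. n0.lab = false  [C.lab == true]
34. n0.lim = "rk"  ["rk"]
35. n0.wid = -4  [B.lab - 22]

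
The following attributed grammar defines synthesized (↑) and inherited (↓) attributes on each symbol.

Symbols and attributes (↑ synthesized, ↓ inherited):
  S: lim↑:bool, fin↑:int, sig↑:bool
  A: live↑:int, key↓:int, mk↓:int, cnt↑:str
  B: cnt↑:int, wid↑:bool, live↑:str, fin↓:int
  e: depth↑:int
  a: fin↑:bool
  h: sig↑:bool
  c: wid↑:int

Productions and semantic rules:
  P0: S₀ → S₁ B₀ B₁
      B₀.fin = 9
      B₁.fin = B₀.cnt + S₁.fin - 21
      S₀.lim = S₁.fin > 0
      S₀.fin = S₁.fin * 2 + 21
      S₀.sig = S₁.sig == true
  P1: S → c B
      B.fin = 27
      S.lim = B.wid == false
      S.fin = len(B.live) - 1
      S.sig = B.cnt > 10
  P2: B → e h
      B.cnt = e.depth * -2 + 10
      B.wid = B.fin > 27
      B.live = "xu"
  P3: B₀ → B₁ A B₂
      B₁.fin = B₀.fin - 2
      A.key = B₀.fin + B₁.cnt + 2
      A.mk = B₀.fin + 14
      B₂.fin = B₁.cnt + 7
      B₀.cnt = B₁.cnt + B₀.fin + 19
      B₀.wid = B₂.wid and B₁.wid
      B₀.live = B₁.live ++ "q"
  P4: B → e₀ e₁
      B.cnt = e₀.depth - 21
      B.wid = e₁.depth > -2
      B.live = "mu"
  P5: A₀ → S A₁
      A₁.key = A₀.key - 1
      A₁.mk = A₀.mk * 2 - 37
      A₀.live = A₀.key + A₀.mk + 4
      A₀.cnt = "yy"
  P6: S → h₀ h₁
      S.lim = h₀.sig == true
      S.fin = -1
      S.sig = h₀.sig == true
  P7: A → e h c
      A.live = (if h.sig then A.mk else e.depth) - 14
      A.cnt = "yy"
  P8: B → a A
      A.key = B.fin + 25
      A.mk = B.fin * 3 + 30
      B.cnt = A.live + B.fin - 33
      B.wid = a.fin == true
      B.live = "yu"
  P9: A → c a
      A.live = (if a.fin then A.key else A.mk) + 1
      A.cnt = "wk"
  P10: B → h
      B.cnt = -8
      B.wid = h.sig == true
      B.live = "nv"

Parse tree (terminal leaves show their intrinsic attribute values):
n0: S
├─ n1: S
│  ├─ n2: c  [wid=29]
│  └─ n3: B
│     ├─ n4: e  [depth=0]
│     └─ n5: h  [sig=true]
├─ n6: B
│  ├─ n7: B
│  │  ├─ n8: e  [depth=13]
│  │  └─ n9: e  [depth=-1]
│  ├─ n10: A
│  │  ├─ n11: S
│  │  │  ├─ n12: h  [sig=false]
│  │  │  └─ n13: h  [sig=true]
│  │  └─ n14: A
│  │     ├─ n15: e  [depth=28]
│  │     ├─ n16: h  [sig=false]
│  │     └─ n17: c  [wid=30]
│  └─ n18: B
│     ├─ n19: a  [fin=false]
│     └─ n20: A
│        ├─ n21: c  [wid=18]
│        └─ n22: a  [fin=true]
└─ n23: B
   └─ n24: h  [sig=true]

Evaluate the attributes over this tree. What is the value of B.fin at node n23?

1. n2.wid = 29  [terminal]
2. n3.fin = 27  [27]
3. n4.depth = 0  [terminal]
4. n5.sig = true  [terminal]
5. n3.cnt = 10  [e.depth * -2 + 10]
6. n3.wid = false  [B.fin > 27]
7. n3.live = "xu"  ["xu"]
8. n1.lim = true  [B.wid == false]
9. n1.fin = 1  [len(B.live) - 1]
10. n1.sig = false  [B.cnt > 10]
11. n6.fin = 9  [9]
12. n7.fin = 7  [B₀.fin - 2]
13. n8.depth = 13  [terminal]
14. n9.depth = -1  [terminal]
15. n7.cnt = -8  [e₀.depth - 21]
16. n7.wid = true  [e₁.depth > -2]
17. n7.live = "mu"  ["mu"]
18. n10.key = 3  [B₀.fin + B₁.cnt + 2]
19. n10.mk = 23  [B₀.fin + 14]
20. n12.sig = false  [terminal]
21. n13.sig = true  [terminal]
22. n11.lim = false  [h₀.sig == true]
23. n11.fin = -1  [-1]
24. n11.sig = false  [h₀.sig == true]
25. n14.key = 2  [A₀.key - 1]
26. n14.mk = 9  [A₀.mk * 2 - 37]
27. n15.depth = 28  [terminal]
28. n16.sig = false  [terminal]
29. n17.wid = 30  [terminal]
30. n14.live = 14  [(if h.sig then A.mk else e.depth) - 14]
31. n14.cnt = "yy"  ["yy"]
32. n10.live = 30  [A₀.key + A₀.mk + 4]
33. n10.cnt = "yy"  ["yy"]
34. n18.fin = -1  [B₁.cnt + 7]
35. n19.fin = false  [terminal]
36. n20.key = 24  [B.fin + 25]
37. n20.mk = 27  [B.fin * 3 + 30]
38. n21.wid = 18  [terminal]
39. n22.fin = true  [terminal]
40. n20.live = 25  [(if a.fin then A.key else A.mk) + 1]
41. n20.cnt = "wk"  ["wk"]
42. n18.cnt = -9  [A.live + B.fin - 33]
43. n18.wid = false  [a.fin == true]
44. n18.live = "yu"  ["yu"]
45. n6.cnt = 20  [B₁.cnt + B₀.fin + 19]
46. n6.wid = false  [B₂.wid and B₁.wid]
47. n6.live = "muq"  [B₁.live ++ "q"]
48. n23.fin = 0  [B₀.cnt + S₁.fin - 21]
49. n24.sig = true  [terminal]
50. n23.cnt = -8  [-8]
51. n23.wid = true  [h.sig == true]
52. n23.live = "nv"  ["nv"]
53. n0.lim = true  [S₁.fin > 0]
54. n0.fin = 23  [S₁.fin * 2 + 21]
55. n0.sig = false  [S₁.sig == true]

0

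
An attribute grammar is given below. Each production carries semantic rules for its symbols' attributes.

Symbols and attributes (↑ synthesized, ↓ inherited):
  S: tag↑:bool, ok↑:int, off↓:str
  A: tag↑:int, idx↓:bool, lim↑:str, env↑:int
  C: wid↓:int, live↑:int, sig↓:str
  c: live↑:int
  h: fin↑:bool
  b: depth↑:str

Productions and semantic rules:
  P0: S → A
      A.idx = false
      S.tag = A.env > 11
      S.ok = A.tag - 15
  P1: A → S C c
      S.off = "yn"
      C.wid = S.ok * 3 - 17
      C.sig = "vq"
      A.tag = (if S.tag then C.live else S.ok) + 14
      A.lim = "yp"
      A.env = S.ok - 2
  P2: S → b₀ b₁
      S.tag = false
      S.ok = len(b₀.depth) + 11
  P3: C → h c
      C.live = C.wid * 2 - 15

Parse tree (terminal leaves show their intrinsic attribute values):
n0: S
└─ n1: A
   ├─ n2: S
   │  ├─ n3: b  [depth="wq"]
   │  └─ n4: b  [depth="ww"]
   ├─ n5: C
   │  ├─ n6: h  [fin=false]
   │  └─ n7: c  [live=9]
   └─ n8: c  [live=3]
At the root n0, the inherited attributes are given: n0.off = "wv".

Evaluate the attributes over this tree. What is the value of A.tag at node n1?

27

1. n0.off = "wv"  [given at root]
2. n1.idx = false  [false]
3. n2.off = "yn"  ["yn"]
4. n3.depth = "wq"  [terminal]
5. n4.depth = "ww"  [terminal]
6. n2.tag = false  [false]
7. n2.ok = 13  [len(b₀.depth) + 11]
8. n5.wid = 22  [S.ok * 3 - 17]
9. n5.sig = "vq"  ["vq"]
10. n6.fin = false  [terminal]
11. n7.live = 9  [terminal]
12. n5.live = 29  [C.wid * 2 - 15]
13. n8.live = 3  [terminal]
14. n1.tag = 27  [(if S.tag then C.live else S.ok) + 14]
15. n1.lim = "yp"  ["yp"]
16. n1.env = 11  [S.ok - 2]
17. n0.tag = false  [A.env > 11]
18. n0.ok = 12  [A.tag - 15]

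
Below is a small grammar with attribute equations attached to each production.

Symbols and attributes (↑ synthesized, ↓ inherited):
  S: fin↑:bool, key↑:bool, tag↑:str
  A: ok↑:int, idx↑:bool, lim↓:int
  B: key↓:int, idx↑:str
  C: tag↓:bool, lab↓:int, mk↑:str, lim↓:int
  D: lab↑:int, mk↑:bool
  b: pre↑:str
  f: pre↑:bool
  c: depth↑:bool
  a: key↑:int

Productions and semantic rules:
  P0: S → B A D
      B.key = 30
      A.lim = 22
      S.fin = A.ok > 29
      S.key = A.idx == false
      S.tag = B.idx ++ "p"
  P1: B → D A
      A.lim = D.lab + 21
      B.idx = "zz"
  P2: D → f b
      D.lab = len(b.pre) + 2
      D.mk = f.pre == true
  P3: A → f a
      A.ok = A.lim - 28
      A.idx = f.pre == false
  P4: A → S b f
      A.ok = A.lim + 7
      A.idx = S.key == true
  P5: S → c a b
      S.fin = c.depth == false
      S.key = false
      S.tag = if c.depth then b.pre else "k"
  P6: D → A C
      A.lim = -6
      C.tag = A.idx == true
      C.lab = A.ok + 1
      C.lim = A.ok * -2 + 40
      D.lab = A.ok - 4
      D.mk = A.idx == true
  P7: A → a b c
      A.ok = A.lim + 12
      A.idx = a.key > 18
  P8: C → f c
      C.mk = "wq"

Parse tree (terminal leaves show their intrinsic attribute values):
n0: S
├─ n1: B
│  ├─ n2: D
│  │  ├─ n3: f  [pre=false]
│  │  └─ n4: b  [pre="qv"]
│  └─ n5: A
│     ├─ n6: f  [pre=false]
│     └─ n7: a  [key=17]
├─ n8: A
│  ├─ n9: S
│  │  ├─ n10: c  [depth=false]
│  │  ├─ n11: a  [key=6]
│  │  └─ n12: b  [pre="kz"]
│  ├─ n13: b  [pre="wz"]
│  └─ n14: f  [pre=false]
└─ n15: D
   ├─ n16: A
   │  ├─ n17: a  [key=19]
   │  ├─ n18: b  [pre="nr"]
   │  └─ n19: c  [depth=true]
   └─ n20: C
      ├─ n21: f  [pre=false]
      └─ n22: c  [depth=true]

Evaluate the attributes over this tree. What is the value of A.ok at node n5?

1. n1.key = 30  [30]
2. n3.pre = false  [terminal]
3. n4.pre = "qv"  [terminal]
4. n2.lab = 4  [len(b.pre) + 2]
5. n2.mk = false  [f.pre == true]
6. n5.lim = 25  [D.lab + 21]
7. n6.pre = false  [terminal]
8. n7.key = 17  [terminal]
9. n5.ok = -3  [A.lim - 28]
10. n5.idx = true  [f.pre == false]
11. n1.idx = "zz"  ["zz"]
12. n8.lim = 22  [22]
13. n10.depth = false  [terminal]
14. n11.key = 6  [terminal]
15. n12.pre = "kz"  [terminal]
16. n9.fin = true  [c.depth == false]
17. n9.key = false  [false]
18. n9.tag = "k"  [if c.depth then b.pre else "k"]
19. n13.pre = "wz"  [terminal]
20. n14.pre = false  [terminal]
21. n8.ok = 29  [A.lim + 7]
22. n8.idx = false  [S.key == true]
23. n16.lim = -6  [-6]
24. n17.key = 19  [terminal]
25. n18.pre = "nr"  [terminal]
26. n19.depth = true  [terminal]
27. n16.ok = 6  [A.lim + 12]
28. n16.idx = true  [a.key > 18]
29. n20.tag = true  [A.idx == true]
30. n20.lab = 7  [A.ok + 1]
31. n20.lim = 28  [A.ok * -2 + 40]
32. n21.pre = false  [terminal]
33. n22.depth = true  [terminal]
34. n20.mk = "wq"  ["wq"]
35. n15.lab = 2  [A.ok - 4]
36. n15.mk = true  [A.idx == true]
37. n0.fin = false  [A.ok > 29]
38. n0.key = true  [A.idx == false]
39. n0.tag = "zzp"  [B.idx ++ "p"]

-3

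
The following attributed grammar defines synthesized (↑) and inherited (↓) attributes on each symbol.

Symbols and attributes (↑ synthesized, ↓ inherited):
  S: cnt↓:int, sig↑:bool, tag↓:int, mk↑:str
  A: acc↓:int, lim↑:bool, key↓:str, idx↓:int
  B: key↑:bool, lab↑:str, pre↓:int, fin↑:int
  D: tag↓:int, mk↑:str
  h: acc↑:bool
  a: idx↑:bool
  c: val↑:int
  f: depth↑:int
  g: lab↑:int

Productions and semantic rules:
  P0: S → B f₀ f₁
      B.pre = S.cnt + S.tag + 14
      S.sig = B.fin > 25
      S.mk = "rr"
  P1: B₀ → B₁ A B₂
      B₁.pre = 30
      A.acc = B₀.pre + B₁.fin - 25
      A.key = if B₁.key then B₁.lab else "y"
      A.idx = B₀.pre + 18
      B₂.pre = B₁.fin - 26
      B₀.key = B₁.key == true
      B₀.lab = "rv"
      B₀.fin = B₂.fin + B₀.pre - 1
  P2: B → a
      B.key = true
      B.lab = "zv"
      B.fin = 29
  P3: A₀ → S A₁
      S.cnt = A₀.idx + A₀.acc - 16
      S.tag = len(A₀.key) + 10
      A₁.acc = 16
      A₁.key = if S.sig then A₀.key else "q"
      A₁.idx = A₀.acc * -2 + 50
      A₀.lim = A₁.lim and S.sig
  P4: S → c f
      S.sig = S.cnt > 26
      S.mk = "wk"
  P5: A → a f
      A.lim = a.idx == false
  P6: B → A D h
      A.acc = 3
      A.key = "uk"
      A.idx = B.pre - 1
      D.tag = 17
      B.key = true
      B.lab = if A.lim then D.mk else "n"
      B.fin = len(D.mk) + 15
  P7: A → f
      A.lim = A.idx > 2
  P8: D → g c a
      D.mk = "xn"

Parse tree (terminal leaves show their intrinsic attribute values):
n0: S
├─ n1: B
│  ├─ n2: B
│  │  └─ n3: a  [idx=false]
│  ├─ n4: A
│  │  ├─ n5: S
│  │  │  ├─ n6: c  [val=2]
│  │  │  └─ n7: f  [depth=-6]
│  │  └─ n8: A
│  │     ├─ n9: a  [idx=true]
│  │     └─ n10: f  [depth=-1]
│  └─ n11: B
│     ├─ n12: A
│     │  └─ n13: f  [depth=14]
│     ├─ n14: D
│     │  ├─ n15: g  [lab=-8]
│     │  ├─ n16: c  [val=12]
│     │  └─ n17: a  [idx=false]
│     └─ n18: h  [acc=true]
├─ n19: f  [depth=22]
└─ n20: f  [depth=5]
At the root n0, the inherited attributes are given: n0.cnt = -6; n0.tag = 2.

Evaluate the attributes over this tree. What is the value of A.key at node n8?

"q"

1. n0.cnt = -6  [given at root]
2. n0.tag = 2  [given at root]
3. n1.pre = 10  [S.cnt + S.tag + 14]
4. n2.pre = 30  [30]
5. n3.idx = false  [terminal]
6. n2.key = true  [true]
7. n2.lab = "zv"  ["zv"]
8. n2.fin = 29  [29]
9. n4.acc = 14  [B₀.pre + B₁.fin - 25]
10. n4.key = "zv"  [if B₁.key then B₁.lab else "y"]
11. n4.idx = 28  [B₀.pre + 18]
12. n5.cnt = 26  [A₀.idx + A₀.acc - 16]
13. n5.tag = 12  [len(A₀.key) + 10]
14. n6.val = 2  [terminal]
15. n7.depth = -6  [terminal]
16. n5.sig = false  [S.cnt > 26]
17. n5.mk = "wk"  ["wk"]
18. n8.acc = 16  [16]
19. n8.key = "q"  [if S.sig then A₀.key else "q"]
20. n8.idx = 22  [A₀.acc * -2 + 50]
21. n9.idx = true  [terminal]
22. n10.depth = -1  [terminal]
23. n8.lim = false  [a.idx == false]
24. n4.lim = false  [A₁.lim and S.sig]
25. n11.pre = 3  [B₁.fin - 26]
26. n12.acc = 3  [3]
27. n12.key = "uk"  ["uk"]
28. n12.idx = 2  [B.pre - 1]
29. n13.depth = 14  [terminal]
30. n12.lim = false  [A.idx > 2]
31. n14.tag = 17  [17]
32. n15.lab = -8  [terminal]
33. n16.val = 12  [terminal]
34. n17.idx = false  [terminal]
35. n14.mk = "xn"  ["xn"]
36. n18.acc = true  [terminal]
37. n11.key = true  [true]
38. n11.lab = "n"  [if A.lim then D.mk else "n"]
39. n11.fin = 17  [len(D.mk) + 15]
40. n1.key = true  [B₁.key == true]
41. n1.lab = "rv"  ["rv"]
42. n1.fin = 26  [B₂.fin + B₀.pre - 1]
43. n19.depth = 22  [terminal]
44. n20.depth = 5  [terminal]
45. n0.sig = true  [B.fin > 25]
46. n0.mk = "rr"  ["rr"]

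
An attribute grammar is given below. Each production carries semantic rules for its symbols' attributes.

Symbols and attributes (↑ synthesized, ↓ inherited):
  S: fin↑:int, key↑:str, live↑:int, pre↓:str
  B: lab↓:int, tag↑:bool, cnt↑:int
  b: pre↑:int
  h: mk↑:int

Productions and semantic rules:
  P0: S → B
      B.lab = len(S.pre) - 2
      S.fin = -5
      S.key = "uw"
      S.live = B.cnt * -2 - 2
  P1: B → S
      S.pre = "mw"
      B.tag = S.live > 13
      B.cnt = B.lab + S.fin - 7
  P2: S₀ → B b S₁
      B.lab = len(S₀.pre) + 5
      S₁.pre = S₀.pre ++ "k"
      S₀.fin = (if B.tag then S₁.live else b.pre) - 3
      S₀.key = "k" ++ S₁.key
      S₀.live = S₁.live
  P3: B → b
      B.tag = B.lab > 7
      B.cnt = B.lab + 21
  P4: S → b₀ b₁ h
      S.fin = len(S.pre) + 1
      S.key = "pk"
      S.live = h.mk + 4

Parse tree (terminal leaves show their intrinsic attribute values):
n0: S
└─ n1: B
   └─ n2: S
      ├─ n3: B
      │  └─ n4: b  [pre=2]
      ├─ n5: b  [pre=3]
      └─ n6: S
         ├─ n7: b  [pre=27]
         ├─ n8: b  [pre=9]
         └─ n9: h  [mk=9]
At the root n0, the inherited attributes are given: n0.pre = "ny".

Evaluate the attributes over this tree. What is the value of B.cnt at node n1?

-7

1. n0.pre = "ny"  [given at root]
2. n1.lab = 0  [len(S.pre) - 2]
3. n2.pre = "mw"  ["mw"]
4. n3.lab = 7  [len(S₀.pre) + 5]
5. n4.pre = 2  [terminal]
6. n3.tag = false  [B.lab > 7]
7. n3.cnt = 28  [B.lab + 21]
8. n5.pre = 3  [terminal]
9. n6.pre = "mwk"  [S₀.pre ++ "k"]
10. n7.pre = 27  [terminal]
11. n8.pre = 9  [terminal]
12. n9.mk = 9  [terminal]
13. n6.fin = 4  [len(S.pre) + 1]
14. n6.key = "pk"  ["pk"]
15. n6.live = 13  [h.mk + 4]
16. n2.fin = 0  [(if B.tag then S₁.live else b.pre) - 3]
17. n2.key = "kpk"  ["k" ++ S₁.key]
18. n2.live = 13  [S₁.live]
19. n1.tag = false  [S.live > 13]
20. n1.cnt = -7  [B.lab + S.fin - 7]
21. n0.fin = -5  [-5]
22. n0.key = "uw"  ["uw"]
23. n0.live = 12  [B.cnt * -2 - 2]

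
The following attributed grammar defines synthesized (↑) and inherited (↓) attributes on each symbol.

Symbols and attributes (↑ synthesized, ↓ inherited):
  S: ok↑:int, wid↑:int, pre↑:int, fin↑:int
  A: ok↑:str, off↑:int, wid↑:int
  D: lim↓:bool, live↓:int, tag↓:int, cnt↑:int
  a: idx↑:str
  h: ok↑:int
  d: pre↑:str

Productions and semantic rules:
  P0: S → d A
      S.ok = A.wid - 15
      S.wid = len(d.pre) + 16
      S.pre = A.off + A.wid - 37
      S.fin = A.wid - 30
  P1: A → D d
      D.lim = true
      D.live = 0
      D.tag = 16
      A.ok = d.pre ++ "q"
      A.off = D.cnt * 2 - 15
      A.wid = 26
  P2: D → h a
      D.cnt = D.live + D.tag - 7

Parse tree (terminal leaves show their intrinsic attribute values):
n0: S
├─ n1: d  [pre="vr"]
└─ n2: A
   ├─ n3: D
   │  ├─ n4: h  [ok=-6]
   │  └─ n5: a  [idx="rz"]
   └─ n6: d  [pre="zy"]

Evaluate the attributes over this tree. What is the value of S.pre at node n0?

-8

1. n1.pre = "vr"  [terminal]
2. n3.lim = true  [true]
3. n3.live = 0  [0]
4. n3.tag = 16  [16]
5. n4.ok = -6  [terminal]
6. n5.idx = "rz"  [terminal]
7. n3.cnt = 9  [D.live + D.tag - 7]
8. n6.pre = "zy"  [terminal]
9. n2.ok = "zyq"  [d.pre ++ "q"]
10. n2.off = 3  [D.cnt * 2 - 15]
11. n2.wid = 26  [26]
12. n0.ok = 11  [A.wid - 15]
13. n0.wid = 18  [len(d.pre) + 16]
14. n0.pre = -8  [A.off + A.wid - 37]
15. n0.fin = -4  [A.wid - 30]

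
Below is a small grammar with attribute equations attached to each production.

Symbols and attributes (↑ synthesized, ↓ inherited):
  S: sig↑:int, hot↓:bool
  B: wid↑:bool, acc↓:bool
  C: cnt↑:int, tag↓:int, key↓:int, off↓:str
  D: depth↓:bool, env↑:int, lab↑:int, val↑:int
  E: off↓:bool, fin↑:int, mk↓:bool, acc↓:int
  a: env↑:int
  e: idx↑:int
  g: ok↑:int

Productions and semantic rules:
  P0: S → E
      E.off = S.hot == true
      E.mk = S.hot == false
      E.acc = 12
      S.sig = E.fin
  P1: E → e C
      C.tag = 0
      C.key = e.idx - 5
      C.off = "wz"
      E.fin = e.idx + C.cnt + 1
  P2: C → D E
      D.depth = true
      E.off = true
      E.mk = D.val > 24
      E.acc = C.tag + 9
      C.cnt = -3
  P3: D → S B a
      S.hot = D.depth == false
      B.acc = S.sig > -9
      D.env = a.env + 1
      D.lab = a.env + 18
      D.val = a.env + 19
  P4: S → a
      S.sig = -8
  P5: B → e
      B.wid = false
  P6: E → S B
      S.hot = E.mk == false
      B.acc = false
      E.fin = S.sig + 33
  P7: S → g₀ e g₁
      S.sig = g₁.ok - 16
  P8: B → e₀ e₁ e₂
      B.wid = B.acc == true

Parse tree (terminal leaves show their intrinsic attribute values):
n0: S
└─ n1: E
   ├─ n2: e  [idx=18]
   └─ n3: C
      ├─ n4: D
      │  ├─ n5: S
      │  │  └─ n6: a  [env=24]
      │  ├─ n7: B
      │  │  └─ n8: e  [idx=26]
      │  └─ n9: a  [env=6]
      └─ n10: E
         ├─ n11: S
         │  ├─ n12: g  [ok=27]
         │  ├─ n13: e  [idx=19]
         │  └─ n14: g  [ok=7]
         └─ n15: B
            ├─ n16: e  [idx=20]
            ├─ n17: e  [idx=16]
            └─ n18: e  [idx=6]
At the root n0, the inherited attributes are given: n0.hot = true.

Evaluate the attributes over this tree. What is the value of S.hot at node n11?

1. n0.hot = true  [given at root]
2. n1.off = true  [S.hot == true]
3. n1.mk = false  [S.hot == false]
4. n1.acc = 12  [12]
5. n2.idx = 18  [terminal]
6. n3.tag = 0  [0]
7. n3.key = 13  [e.idx - 5]
8. n3.off = "wz"  ["wz"]
9. n4.depth = true  [true]
10. n5.hot = false  [D.depth == false]
11. n6.env = 24  [terminal]
12. n5.sig = -8  [-8]
13. n7.acc = true  [S.sig > -9]
14. n8.idx = 26  [terminal]
15. n7.wid = false  [false]
16. n9.env = 6  [terminal]
17. n4.env = 7  [a.env + 1]
18. n4.lab = 24  [a.env + 18]
19. n4.val = 25  [a.env + 19]
20. n10.off = true  [true]
21. n10.mk = true  [D.val > 24]
22. n10.acc = 9  [C.tag + 9]
23. n11.hot = false  [E.mk == false]
24. n12.ok = 27  [terminal]
25. n13.idx = 19  [terminal]
26. n14.ok = 7  [terminal]
27. n11.sig = -9  [g₁.ok - 16]
28. n15.acc = false  [false]
29. n16.idx = 20  [terminal]
30. n17.idx = 16  [terminal]
31. n18.idx = 6  [terminal]
32. n15.wid = false  [B.acc == true]
33. n10.fin = 24  [S.sig + 33]
34. n3.cnt = -3  [-3]
35. n1.fin = 16  [e.idx + C.cnt + 1]
36. n0.sig = 16  [E.fin]

false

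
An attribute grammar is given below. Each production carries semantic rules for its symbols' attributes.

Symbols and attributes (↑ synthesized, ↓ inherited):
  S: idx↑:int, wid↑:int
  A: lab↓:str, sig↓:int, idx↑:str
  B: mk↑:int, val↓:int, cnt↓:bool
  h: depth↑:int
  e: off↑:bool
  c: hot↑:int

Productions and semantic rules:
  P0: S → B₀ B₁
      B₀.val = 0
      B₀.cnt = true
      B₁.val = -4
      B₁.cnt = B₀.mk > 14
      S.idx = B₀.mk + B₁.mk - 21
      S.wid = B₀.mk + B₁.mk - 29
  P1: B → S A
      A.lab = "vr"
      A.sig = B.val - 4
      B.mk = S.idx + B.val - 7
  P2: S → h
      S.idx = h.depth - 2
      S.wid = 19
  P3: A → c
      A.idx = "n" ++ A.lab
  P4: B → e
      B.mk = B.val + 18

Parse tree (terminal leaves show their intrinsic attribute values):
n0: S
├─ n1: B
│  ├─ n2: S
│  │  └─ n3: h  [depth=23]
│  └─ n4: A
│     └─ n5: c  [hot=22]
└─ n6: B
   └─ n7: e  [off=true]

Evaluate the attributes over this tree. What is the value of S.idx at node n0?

1. n1.val = 0  [0]
2. n1.cnt = true  [true]
3. n3.depth = 23  [terminal]
4. n2.idx = 21  [h.depth - 2]
5. n2.wid = 19  [19]
6. n4.lab = "vr"  ["vr"]
7. n4.sig = -4  [B.val - 4]
8. n5.hot = 22  [terminal]
9. n4.idx = "nvr"  ["n" ++ A.lab]
10. n1.mk = 14  [S.idx + B.val - 7]
11. n6.val = -4  [-4]
12. n6.cnt = false  [B₀.mk > 14]
13. n7.off = true  [terminal]
14. n6.mk = 14  [B.val + 18]
15. n0.idx = 7  [B₀.mk + B₁.mk - 21]
16. n0.wid = -1  [B₀.mk + B₁.mk - 29]

7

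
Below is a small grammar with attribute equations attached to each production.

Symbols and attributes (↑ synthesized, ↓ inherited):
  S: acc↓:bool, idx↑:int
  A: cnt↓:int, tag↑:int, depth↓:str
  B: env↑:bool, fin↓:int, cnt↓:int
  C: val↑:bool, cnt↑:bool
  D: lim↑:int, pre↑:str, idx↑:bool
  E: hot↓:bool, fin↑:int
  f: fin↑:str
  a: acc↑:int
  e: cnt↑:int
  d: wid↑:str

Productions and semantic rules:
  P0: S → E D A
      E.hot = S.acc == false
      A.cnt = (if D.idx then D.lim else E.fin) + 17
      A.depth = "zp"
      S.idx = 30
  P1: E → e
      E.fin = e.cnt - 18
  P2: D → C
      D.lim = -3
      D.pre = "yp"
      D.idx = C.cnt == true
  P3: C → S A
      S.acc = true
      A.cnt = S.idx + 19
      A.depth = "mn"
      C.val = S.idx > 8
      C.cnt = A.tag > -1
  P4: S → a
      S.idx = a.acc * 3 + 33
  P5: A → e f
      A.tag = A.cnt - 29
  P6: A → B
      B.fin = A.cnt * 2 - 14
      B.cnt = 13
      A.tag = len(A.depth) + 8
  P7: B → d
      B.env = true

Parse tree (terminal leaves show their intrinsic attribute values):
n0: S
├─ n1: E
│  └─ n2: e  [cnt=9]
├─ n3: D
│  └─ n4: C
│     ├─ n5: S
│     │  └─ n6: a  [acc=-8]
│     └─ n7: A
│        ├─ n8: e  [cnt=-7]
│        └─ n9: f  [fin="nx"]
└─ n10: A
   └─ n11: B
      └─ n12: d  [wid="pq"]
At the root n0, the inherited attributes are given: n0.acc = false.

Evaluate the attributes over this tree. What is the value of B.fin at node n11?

1. n0.acc = false  [given at root]
2. n1.hot = true  [S.acc == false]
3. n2.cnt = 9  [terminal]
4. n1.fin = -9  [e.cnt - 18]
5. n5.acc = true  [true]
6. n6.acc = -8  [terminal]
7. n5.idx = 9  [a.acc * 3 + 33]
8. n7.cnt = 28  [S.idx + 19]
9. n7.depth = "mn"  ["mn"]
10. n8.cnt = -7  [terminal]
11. n9.fin = "nx"  [terminal]
12. n7.tag = -1  [A.cnt - 29]
13. n4.val = true  [S.idx > 8]
14. n4.cnt = false  [A.tag > -1]
15. n3.lim = -3  [-3]
16. n3.pre = "yp"  ["yp"]
17. n3.idx = false  [C.cnt == true]
18. n10.cnt = 8  [(if D.idx then D.lim else E.fin) + 17]
19. n10.depth = "zp"  ["zp"]
20. n11.fin = 2  [A.cnt * 2 - 14]
21. n11.cnt = 13  [13]
22. n12.wid = "pq"  [terminal]
23. n11.env = true  [true]
24. n10.tag = 10  [len(A.depth) + 8]
25. n0.idx = 30  [30]

2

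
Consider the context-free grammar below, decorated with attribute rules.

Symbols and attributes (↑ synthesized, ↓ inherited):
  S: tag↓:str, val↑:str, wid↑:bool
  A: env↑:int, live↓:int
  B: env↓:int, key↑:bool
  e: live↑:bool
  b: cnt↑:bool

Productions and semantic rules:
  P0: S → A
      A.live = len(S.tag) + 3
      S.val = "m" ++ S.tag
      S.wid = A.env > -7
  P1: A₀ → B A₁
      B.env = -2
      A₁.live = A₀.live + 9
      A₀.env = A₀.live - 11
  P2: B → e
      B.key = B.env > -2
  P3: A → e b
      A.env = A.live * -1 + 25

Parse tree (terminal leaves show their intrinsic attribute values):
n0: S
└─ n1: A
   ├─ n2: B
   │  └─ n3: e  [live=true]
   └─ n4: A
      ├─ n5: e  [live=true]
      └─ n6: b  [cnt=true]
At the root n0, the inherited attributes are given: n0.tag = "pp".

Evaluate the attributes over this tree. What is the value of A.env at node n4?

11

1. n0.tag = "pp"  [given at root]
2. n1.live = 5  [len(S.tag) + 3]
3. n2.env = -2  [-2]
4. n3.live = true  [terminal]
5. n2.key = false  [B.env > -2]
6. n4.live = 14  [A₀.live + 9]
7. n5.live = true  [terminal]
8. n6.cnt = true  [terminal]
9. n4.env = 11  [A.live * -1 + 25]
10. n1.env = -6  [A₀.live - 11]
11. n0.val = "mpp"  ["m" ++ S.tag]
12. n0.wid = true  [A.env > -7]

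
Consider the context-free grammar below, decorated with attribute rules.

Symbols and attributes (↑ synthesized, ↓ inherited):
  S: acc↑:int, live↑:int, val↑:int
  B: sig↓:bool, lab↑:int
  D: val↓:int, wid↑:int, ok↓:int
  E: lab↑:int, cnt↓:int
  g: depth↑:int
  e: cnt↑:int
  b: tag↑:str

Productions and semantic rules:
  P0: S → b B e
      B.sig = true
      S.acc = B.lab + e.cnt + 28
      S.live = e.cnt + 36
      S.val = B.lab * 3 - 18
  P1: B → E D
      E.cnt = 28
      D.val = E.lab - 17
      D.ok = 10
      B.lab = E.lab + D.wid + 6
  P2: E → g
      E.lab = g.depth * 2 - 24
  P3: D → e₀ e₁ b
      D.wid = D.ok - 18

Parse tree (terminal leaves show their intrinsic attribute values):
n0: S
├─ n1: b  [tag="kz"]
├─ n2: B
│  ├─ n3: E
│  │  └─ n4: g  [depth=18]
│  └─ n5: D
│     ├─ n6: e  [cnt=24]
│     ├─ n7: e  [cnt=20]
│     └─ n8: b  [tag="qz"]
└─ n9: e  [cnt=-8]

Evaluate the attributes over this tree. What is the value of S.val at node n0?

12

1. n1.tag = "kz"  [terminal]
2. n2.sig = true  [true]
3. n3.cnt = 28  [28]
4. n4.depth = 18  [terminal]
5. n3.lab = 12  [g.depth * 2 - 24]
6. n5.val = -5  [E.lab - 17]
7. n5.ok = 10  [10]
8. n6.cnt = 24  [terminal]
9. n7.cnt = 20  [terminal]
10. n8.tag = "qz"  [terminal]
11. n5.wid = -8  [D.ok - 18]
12. n2.lab = 10  [E.lab + D.wid + 6]
13. n9.cnt = -8  [terminal]
14. n0.acc = 30  [B.lab + e.cnt + 28]
15. n0.live = 28  [e.cnt + 36]
16. n0.val = 12  [B.lab * 3 - 18]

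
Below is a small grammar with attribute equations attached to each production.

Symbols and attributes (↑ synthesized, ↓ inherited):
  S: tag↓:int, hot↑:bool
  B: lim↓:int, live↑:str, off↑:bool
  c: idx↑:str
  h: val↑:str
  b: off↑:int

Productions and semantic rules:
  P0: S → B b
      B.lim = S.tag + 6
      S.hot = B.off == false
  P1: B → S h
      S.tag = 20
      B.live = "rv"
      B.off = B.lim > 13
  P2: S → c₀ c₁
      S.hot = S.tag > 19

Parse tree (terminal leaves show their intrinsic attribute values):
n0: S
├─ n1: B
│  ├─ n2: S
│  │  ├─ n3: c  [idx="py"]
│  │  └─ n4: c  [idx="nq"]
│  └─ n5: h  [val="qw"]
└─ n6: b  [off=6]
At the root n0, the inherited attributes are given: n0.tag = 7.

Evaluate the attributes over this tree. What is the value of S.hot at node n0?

1. n0.tag = 7  [given at root]
2. n1.lim = 13  [S.tag + 6]
3. n2.tag = 20  [20]
4. n3.idx = "py"  [terminal]
5. n4.idx = "nq"  [terminal]
6. n2.hot = true  [S.tag > 19]
7. n5.val = "qw"  [terminal]
8. n1.live = "rv"  ["rv"]
9. n1.off = false  [B.lim > 13]
10. n6.off = 6  [terminal]
11. n0.hot = true  [B.off == false]

true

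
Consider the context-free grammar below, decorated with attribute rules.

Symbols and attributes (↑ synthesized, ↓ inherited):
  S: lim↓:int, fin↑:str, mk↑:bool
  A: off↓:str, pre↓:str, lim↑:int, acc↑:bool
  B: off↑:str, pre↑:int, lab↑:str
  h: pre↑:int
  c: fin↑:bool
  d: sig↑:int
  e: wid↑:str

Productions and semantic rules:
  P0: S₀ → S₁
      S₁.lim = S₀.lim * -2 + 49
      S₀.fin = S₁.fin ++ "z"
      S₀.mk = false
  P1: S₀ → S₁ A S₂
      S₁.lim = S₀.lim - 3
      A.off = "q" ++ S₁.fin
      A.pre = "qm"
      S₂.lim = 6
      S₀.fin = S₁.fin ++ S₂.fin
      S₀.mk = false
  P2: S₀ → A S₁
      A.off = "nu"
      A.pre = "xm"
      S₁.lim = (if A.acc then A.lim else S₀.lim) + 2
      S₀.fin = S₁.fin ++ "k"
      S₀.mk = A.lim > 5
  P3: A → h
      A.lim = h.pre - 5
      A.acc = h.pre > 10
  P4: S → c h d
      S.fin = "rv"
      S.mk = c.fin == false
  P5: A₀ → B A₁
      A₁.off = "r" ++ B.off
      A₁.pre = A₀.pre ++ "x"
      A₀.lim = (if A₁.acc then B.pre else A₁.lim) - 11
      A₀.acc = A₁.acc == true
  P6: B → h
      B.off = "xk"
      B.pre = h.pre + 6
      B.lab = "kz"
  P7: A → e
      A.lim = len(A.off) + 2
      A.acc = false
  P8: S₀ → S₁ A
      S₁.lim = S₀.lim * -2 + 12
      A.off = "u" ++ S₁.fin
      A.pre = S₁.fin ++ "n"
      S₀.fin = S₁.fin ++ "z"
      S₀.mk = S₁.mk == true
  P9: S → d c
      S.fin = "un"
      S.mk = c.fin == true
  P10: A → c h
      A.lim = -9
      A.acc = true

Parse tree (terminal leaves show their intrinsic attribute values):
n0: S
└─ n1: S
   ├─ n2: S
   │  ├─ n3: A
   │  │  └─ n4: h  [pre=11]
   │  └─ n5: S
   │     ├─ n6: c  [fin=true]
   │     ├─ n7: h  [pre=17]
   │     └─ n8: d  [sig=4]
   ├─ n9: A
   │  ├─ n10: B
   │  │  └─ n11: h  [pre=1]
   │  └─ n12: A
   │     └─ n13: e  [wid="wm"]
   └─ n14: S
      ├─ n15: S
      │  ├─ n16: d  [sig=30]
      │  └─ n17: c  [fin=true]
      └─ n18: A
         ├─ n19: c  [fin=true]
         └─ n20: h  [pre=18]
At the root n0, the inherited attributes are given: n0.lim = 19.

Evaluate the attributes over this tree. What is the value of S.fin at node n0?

"rvkunzz"

1. n0.lim = 19  [given at root]
2. n1.lim = 11  [S₀.lim * -2 + 49]
3. n2.lim = 8  [S₀.lim - 3]
4. n3.off = "nu"  ["nu"]
5. n3.pre = "xm"  ["xm"]
6. n4.pre = 11  [terminal]
7. n3.lim = 6  [h.pre - 5]
8. n3.acc = true  [h.pre > 10]
9. n5.lim = 8  [(if A.acc then A.lim else S₀.lim) + 2]
10. n6.fin = true  [terminal]
11. n7.pre = 17  [terminal]
12. n8.sig = 4  [terminal]
13. n5.fin = "rv"  ["rv"]
14. n5.mk = false  [c.fin == false]
15. n2.fin = "rvk"  [S₁.fin ++ "k"]
16. n2.mk = true  [A.lim > 5]
17. n9.off = "qrvk"  ["q" ++ S₁.fin]
18. n9.pre = "qm"  ["qm"]
19. n11.pre = 1  [terminal]
20. n10.off = "xk"  ["xk"]
21. n10.pre = 7  [h.pre + 6]
22. n10.lab = "kz"  ["kz"]
23. n12.off = "rxk"  ["r" ++ B.off]
24. n12.pre = "qmx"  [A₀.pre ++ "x"]
25. n13.wid = "wm"  [terminal]
26. n12.lim = 5  [len(A.off) + 2]
27. n12.acc = false  [false]
28. n9.lim = -6  [(if A₁.acc then B.pre else A₁.lim) - 11]
29. n9.acc = false  [A₁.acc == true]
30. n14.lim = 6  [6]
31. n15.lim = 0  [S₀.lim * -2 + 12]
32. n16.sig = 30  [terminal]
33. n17.fin = true  [terminal]
34. n15.fin = "un"  ["un"]
35. n15.mk = true  [c.fin == true]
36. n18.off = "uun"  ["u" ++ S₁.fin]
37. n18.pre = "unn"  [S₁.fin ++ "n"]
38. n19.fin = true  [terminal]
39. n20.pre = 18  [terminal]
40. n18.lim = -9  [-9]
41. n18.acc = true  [true]
42. n14.fin = "unz"  [S₁.fin ++ "z"]
43. n14.mk = true  [S₁.mk == true]
44. n1.fin = "rvkunz"  [S₁.fin ++ S₂.fin]
45. n1.mk = false  [false]
46. n0.fin = "rvkunzz"  [S₁.fin ++ "z"]
47. n0.mk = false  [false]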